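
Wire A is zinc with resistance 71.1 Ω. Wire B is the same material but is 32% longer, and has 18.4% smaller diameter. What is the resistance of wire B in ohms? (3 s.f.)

R ∝ L/d², so R_B/R_A = (1 + 32/100) × (1 − 18.4/100)⁻²
= 1.32 × 1.502 = 1.982
R_B = 1.982 × 71.1 = 141 Ω

141 Ω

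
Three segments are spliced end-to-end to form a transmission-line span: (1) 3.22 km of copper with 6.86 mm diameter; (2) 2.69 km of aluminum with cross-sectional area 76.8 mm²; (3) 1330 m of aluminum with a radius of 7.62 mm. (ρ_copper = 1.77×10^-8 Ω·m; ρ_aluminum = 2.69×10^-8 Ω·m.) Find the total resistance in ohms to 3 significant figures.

2.68 Ω

Seg 1: A = π(d/2)² = π(3.4300e-03 m)² = 3.696e-05 m²
R_1 = (1.77×10^-8)(3220)/(3.696e-05) = 1.542 Ω
Seg 2: A = 76.8 mm² = 7.680e-05 m²
R_2 = (2.69×10^-8)(2690)/(7.680e-05) = 0.9422 Ω
Seg 3: A = πr² = π(7.6200e-03 m)² = 1.824e-04 m²
R_3 = (2.69×10^-8)(1330)/(1.824e-04) = 0.1961 Ω
R_total = R_1 + R_2 + R_3 = 2.68 Ω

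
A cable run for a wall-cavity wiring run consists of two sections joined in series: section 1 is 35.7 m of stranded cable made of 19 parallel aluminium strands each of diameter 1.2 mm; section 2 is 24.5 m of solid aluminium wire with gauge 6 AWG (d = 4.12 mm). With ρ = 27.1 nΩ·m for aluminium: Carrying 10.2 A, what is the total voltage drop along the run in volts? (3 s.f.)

0.967 V

ρ = 27.1 nΩ·m = 2.71×10^-8 Ω·m
Section 1: A_strand = π(6.0000e-04)² = 1.131e-06 m²; R₁ = ρL/(N·A_s) = (2.71×10^-8)(35.7)/(19×1.131e-06) = 0.04502 Ω
Section 2: A = π(4.12/2 mm)² = π(2.0600e-03 m)² = 1.333e-05 m²
R₂ = (2.71×10^-8)(24.5)/(1.333e-05) = 0.0498 Ω
R = R₁ + R₂ = 0.09483 Ω
V = IR = 10.2 × 0.09483 = 0.967 V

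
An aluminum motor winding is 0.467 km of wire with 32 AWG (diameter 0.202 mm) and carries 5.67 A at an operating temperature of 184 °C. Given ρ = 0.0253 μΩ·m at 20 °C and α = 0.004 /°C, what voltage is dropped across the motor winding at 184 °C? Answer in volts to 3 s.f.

ρ = 0.0253 μΩ·m = 2.53×10^-8 Ω·m
A = π(0.202/2 mm)² = π(1.0100e-04 m)² = 3.205e-08 m²
R₍20₎ = ρL/A = (2.53×10^-8)(467)/(3.205e-08) = 368.7 Ω
R₍184₎ = R₍20₎(1 + αΔT) = 368.7 × (1 + 0.004×164) = 610.5 Ω
V = IR = 5.67 × 610.5 = 3460 V

3460 V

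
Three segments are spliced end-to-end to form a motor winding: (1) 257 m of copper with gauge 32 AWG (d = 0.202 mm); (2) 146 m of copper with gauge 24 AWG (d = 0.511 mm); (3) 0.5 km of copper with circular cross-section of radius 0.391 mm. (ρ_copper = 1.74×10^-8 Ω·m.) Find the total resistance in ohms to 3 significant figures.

170 Ω

Seg 1: A = π(0.202/2 mm)² = π(1.0100e-04 m)² = 3.205e-08 m²
R_1 = (1.74×10^-8)(257)/(3.205e-08) = 139.5 Ω
Seg 2: A = π(0.511/2 mm)² = π(2.5550e-04 m)² = 2.051e-07 m²
R_2 = (1.74×10^-8)(146)/(2.051e-07) = 12.39 Ω
Seg 3: A = πr² = π(3.9100e-04 m)² = 4.803e-07 m²
R_3 = (1.74×10^-8)(500)/(4.803e-07) = 18.11 Ω
R_total = R_1 + R_2 + R_3 = 170 Ω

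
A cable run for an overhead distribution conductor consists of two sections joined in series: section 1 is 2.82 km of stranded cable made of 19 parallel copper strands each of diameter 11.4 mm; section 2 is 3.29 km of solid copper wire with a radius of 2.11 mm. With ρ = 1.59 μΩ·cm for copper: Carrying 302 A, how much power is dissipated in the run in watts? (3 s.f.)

ρ = 1.59 μΩ·cm = 1.59×10^-8 Ω·m
Section 1: A_strand = π(5.7000e-03)² = 1.021e-04 m²; R₁ = ρL/(N·A_s) = (1.59×10^-8)(2820)/(19×1.021e-04) = 0.02312 Ω
Section 2: A = πr² = π(2.1100e-03 m)² = 1.399e-05 m²
R₂ = (1.59×10^-8)(3290)/(1.399e-05) = 3.74 Ω
R = R₁ + R₂ = 3.763 Ω
P = I²R = (302)² × 3.763 = 3.43×10^5 W

3.43×10^5 W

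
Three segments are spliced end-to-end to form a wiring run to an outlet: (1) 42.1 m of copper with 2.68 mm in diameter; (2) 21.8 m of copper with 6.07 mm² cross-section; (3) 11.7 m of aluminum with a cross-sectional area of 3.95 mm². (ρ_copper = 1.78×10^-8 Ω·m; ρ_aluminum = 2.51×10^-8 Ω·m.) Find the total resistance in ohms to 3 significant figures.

Seg 1: A = π(d/2)² = π(1.3400e-03 m)² = 5.641e-06 m²
R_1 = (1.78×10^-8)(42.1)/(5.641e-06) = 0.1328 Ω
Seg 2: A = 6.07 mm² = 6.070e-06 m²
R_2 = (1.78×10^-8)(21.8)/(6.070e-06) = 0.06393 Ω
Seg 3: A = 3.95 mm² = 3.950e-06 m²
R_3 = (2.51×10^-8)(11.7)/(3.950e-06) = 0.07435 Ω
R_total = R_1 + R_2 + R_3 = 0.271 Ω

0.271 Ω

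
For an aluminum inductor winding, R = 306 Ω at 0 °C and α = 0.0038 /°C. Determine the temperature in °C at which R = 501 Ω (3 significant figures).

168 °C

R = R₀(1 + α(T − T₀)) ⇒ T = T₀ + (R/R₀ − 1)/α
T = 0 + (501/306 − 1)/0.0038 = 0 + (0.6373)/0.0038 = 168 °C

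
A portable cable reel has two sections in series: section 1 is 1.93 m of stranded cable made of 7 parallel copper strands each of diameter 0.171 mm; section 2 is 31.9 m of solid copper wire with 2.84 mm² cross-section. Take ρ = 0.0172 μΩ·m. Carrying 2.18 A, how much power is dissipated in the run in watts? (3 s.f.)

ρ = 0.0172 μΩ·m = 1.72×10^-8 Ω·m
Section 1: A_strand = π(8.5500e-05)² = 2.297e-08 m²; R₁ = ρL/(N·A_s) = (1.72×10^-8)(1.93)/(7×2.297e-08) = 0.2065 Ω
Section 2: A = 2.84 mm² = 2.840e-06 m²
R₂ = (1.72×10^-8)(31.9)/(2.840e-06) = 0.1932 Ω
R = R₁ + R₂ = 0.3997 Ω
P = I²R = (2.18)² × 0.3997 = 1.90 W

1.90 W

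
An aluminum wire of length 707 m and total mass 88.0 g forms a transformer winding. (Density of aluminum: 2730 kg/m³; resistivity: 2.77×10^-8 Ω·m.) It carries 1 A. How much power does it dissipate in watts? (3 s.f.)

430 W

A = m/(density·L) = 0.088/(2730×707) = 4.5593e-08 m²
R = ρL/A = (2.77×10^-8)(707)/(4.5593e-08) = 429.5 Ω
P = I²R = (1)² × 429.5 = 430 W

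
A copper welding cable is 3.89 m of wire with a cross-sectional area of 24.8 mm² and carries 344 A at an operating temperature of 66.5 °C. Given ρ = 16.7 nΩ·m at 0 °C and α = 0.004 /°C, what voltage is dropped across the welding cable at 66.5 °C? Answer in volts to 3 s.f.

1.14 V

ρ = 16.7 nΩ·m = 1.67×10^-8 Ω·m
A = 24.8 mm² = 2.480e-05 m²
R₍0₎ = ρL/A = (1.67×10^-8)(3.89)/(2.480e-05) = 0.002619 Ω
R₍66.5₎ = R₍0₎(1 + αΔT) = 0.002619 × (1 + 0.004×66.5) = 0.003316 Ω
V = IR = 344 × 0.003316 = 1.14 V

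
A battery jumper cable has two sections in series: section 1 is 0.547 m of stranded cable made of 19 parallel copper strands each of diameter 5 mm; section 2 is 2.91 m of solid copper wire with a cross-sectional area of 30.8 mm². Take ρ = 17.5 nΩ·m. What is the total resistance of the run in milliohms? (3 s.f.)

1.68 mΩ

ρ = 17.5 nΩ·m = 1.75×10^-8 Ω·m
Section 1: A_strand = π(2.5000e-03)² = 1.963e-05 m²; R₁ = ρL/(N·A_s) = (1.75×10^-8)(0.547)/(19×1.963e-05) = 2.566×10^-5 Ω
Section 2: A = 30.8 mm² = 3.080e-05 m²
R₂ = (1.75×10^-8)(2.91)/(3.080e-05) = 0.001653 Ω
R = R₁ + R₂ = 1.68 mΩ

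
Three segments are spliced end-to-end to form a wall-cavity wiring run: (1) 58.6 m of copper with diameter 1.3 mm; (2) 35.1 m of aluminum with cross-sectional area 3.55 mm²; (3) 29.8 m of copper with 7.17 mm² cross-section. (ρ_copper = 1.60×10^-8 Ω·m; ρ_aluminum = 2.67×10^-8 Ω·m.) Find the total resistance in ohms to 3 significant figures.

1.04 Ω

Seg 1: A = π(d/2)² = π(6.5000e-04 m)² = 1.327e-06 m²
R_1 = (1.60×10^-8)(58.6)/(1.327e-06) = 0.7064 Ω
Seg 2: A = 3.55 mm² = 3.550e-06 m²
R_2 = (2.67×10^-8)(35.1)/(3.550e-06) = 0.264 Ω
Seg 3: A = 7.17 mm² = 7.170e-06 m²
R_3 = (1.60×10^-8)(29.8)/(7.170e-06) = 0.0665 Ω
R_total = R_1 + R_2 + R_3 = 1.04 Ω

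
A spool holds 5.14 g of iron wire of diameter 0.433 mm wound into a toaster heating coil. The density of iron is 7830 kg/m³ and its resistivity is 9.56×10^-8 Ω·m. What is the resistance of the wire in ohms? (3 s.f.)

2.89 Ω

A = π(d/2)² = π(2.1650e-04 m)² = 1.4725e-07 m²
L = m/(density·A) = 0.00514/(7830×1.4725e-07) = 4.458 m
R = ρL/A = (9.56×10^-8)(4.458)/(1.4725e-07) = 2.89 Ω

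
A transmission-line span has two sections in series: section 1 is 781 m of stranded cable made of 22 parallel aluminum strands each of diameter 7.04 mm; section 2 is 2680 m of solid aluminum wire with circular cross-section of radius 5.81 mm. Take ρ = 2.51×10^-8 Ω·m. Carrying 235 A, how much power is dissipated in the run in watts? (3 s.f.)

Section 1: A_strand = π(3.5200e-03)² = 3.893e-05 m²; R₁ = ρL/(N·A_s) = (2.51×10^-8)(781)/(22×3.893e-05) = 0.02289 Ω
Section 2: A = πr² = π(5.8100e-03 m)² = 1.060e-04 m²
R₂ = (2.51×10^-8)(2680)/(1.060e-04) = 0.6343 Ω
R = R₁ + R₂ = 0.6572 Ω
P = I²R = (235)² × 0.6572 = 36300 W

36300 W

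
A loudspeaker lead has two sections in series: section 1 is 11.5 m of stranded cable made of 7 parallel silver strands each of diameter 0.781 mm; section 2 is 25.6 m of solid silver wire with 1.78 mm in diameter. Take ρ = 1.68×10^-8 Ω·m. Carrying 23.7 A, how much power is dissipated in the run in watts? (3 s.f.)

Section 1: A_strand = π(3.9050e-04)² = 4.791e-07 m²; R₁ = ρL/(N·A_s) = (1.68×10^-8)(11.5)/(7×4.791e-07) = 0.05761 Ω
Section 2: A = π(d/2)² = π(8.9000e-04 m)² = 2.488e-06 m²
R₂ = (1.68×10^-8)(25.6)/(2.488e-06) = 0.1728 Ω
R = R₁ + R₂ = 0.2304 Ω
P = I²R = (23.7)² × 0.2304 = 129 W

129 W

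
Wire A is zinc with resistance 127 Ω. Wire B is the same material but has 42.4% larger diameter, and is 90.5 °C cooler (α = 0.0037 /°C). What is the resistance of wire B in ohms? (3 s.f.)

41.7 Ω

R ∝ ρL/d² with ρ ∝ (1+αΔT), so R_B/R_A = (1 + 42.4/100)⁻² × (1 − 0.0037×90.5)
= 0.4931 × 0.6652 = 0.328
R_B = 0.328 × 127 = 41.7 Ω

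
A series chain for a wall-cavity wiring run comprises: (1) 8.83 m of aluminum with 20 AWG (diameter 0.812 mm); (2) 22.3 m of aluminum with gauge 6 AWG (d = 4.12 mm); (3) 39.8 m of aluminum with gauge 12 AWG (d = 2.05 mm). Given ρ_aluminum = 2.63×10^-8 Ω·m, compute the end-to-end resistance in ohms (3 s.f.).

0.810 Ω

Seg 1: A = π(0.812/2 mm)² = π(4.0600e-04 m)² = 5.178e-07 m²
R_1 = (2.63×10^-8)(8.83)/(5.178e-07) = 0.4485 Ω
Seg 2: A = π(4.12/2 mm)² = π(2.0600e-03 m)² = 1.333e-05 m²
R_2 = (2.63×10^-8)(22.3)/(1.333e-05) = 0.04399 Ω
Seg 3: A = π(2.05/2 mm)² = π(1.0250e-03 m)² = 3.301e-06 m²
R_3 = (2.63×10^-8)(39.8)/(3.301e-06) = 0.3171 Ω
R_total = R_1 + R_2 + R_3 = 0.810 Ω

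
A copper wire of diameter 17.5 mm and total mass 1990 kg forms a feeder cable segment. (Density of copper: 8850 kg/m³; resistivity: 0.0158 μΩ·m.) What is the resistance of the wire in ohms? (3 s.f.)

0.0614 Ω

ρ = 0.0158 μΩ·m = 1.58×10^-8 Ω·m
A = π(d/2)² = π(8.7500e-03 m)² = 2.4053e-04 m²
L = m/(density·A) = 1990/(8850×2.4053e-04) = 934.9 m
R = ρL/A = (1.58×10^-8)(934.9)/(2.4053e-04) = 0.0614 Ω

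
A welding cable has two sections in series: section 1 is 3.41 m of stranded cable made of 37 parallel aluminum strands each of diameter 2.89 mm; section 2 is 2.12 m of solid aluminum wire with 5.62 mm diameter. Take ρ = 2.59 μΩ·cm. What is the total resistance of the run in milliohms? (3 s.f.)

ρ = 2.59 μΩ·cm = 2.59×10^-8 Ω·m
Section 1: A_strand = π(1.4450e-03)² = 6.560e-06 m²; R₁ = ρL/(N·A_s) = (2.59×10^-8)(3.41)/(37×6.560e-06) = 3.639×10^-4 Ω
Section 2: A = π(d/2)² = π(2.8100e-03 m)² = 2.481e-05 m²
R₂ = (2.59×10^-8)(2.12)/(2.481e-05) = 0.002213 Ω
R = R₁ + R₂ = 2.58 mΩ

2.58 mΩ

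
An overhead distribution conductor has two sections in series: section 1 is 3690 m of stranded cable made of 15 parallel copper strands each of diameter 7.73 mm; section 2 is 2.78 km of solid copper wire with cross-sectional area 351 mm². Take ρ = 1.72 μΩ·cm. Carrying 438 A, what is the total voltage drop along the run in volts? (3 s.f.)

ρ = 1.72 μΩ·cm = 1.72×10^-8 Ω·m
Section 1: A_strand = π(3.8650e-03)² = 4.693e-05 m²; R₁ = ρL/(N·A_s) = (1.72×10^-8)(3690)/(15×4.693e-05) = 0.09016 Ω
Section 2: A = 351 mm² = 3.510e-04 m²
R₂ = (1.72×10^-8)(2780)/(3.510e-04) = 0.1362 Ω
R = R₁ + R₂ = 0.2264 Ω
V = IR = 438 × 0.2264 = 99.2 V

99.2 V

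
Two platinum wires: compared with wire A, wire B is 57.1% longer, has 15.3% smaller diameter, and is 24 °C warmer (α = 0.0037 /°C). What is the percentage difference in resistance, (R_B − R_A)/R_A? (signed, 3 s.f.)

R ∝ ρL/d² with ρ ∝ (1+αΔT), so R_B/R_A = (1 + 57.1/100) × (1 − 15.3/100)⁻² × (1 + 0.0037×24)
= 1.571 × 1.394 × 1.089 = 2.384
(R_B − R_A)/R_A = 2.384 − 1 = 138%

138%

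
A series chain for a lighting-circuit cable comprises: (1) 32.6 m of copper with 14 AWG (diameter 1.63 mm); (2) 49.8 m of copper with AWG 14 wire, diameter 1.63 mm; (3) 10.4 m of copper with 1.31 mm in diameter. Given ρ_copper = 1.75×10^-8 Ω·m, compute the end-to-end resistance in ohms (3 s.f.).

0.826 Ω

Seg 1: A = π(1.63/2 mm)² = π(8.1500e-04 m)² = 2.087e-06 m²
R_1 = (1.75×10^-8)(32.6)/(2.087e-06) = 0.2734 Ω
Seg 2: A = π(1.63/2 mm)² = π(8.1500e-04 m)² = 2.087e-06 m²
R_2 = (1.75×10^-8)(49.8)/(2.087e-06) = 0.4176 Ω
Seg 3: A = π(d/2)² = π(6.5500e-04 m)² = 1.348e-06 m²
R_3 = (1.75×10^-8)(10.4)/(1.348e-06) = 0.135 Ω
R_total = R_1 + R_2 + R_3 = 0.826 Ω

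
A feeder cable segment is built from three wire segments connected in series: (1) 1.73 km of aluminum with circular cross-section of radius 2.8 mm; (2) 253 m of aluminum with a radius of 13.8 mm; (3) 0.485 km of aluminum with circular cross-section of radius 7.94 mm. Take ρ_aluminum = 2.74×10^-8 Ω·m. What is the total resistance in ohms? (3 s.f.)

Seg 1: A = πr² = π(2.8000e-03 m)² = 2.463e-05 m²
R_1 = (2.74×10^-8)(1730)/(2.463e-05) = 1.925 Ω
Seg 2: A = πr² = π(1.3800e-02 m)² = 5.983e-04 m²
R_2 = (2.74×10^-8)(253)/(5.983e-04) = 0.01159 Ω
Seg 3: A = πr² = π(7.9400e-03 m)² = 1.981e-04 m²
R_3 = (2.74×10^-8)(485)/(1.981e-04) = 0.0671 Ω
R_total = R_1 + R_2 + R_3 = 2.00 Ω

2.00 Ω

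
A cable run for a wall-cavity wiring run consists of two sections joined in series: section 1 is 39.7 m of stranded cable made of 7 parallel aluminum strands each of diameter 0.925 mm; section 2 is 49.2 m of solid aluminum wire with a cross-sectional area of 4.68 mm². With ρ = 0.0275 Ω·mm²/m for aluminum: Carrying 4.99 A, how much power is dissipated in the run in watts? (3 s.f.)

ρ = 0.0275 Ω·mm²/m = 2.75×10^-8 Ω·m
Section 1: A_strand = π(4.6250e-04)² = 6.720e-07 m²; R₁ = ρL/(N·A_s) = (2.75×10^-8)(39.7)/(7×6.720e-07) = 0.2321 Ω
Section 2: A = 4.68 mm² = 4.680e-06 m²
R₂ = (2.75×10^-8)(49.2)/(4.680e-06) = 0.2891 Ω
R = R₁ + R₂ = 0.5212 Ω
P = I²R = (4.99)² × 0.5212 = 13.0 W

13.0 W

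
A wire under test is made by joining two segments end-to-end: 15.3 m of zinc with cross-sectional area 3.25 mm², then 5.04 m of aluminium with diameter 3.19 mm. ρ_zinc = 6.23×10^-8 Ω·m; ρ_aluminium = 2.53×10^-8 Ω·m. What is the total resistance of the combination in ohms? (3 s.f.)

Segment 1: A = 3.25 mm² = 3.250e-06 m²
R₁ = ρL/A = (6.23×10^-8)(15.3)/(3.250e-06) = 0.2933 Ω
Segment 2: A = π(d/2)² = π(1.5950e-03 m)² = 7.992e-06 m²
R₂ = (2.53×10^-8)(5.04)/(7.992e-06) = 0.01595 Ω
R = R₁ + R₂ = 0.309 Ω

0.309 Ω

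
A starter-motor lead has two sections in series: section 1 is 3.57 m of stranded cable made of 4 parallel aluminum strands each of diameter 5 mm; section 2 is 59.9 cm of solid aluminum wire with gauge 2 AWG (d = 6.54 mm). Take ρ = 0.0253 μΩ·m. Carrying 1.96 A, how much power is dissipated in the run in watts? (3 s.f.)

ρ = 0.0253 μΩ·m = 2.53×10^-8 Ω·m
Section 1: A_strand = π(2.5000e-03)² = 1.963e-05 m²; R₁ = ρL/(N·A_s) = (2.53×10^-8)(3.57)/(4×1.963e-05) = 0.00115 Ω
Section 2: A = π(6.54/2 mm)² = π(3.2700e-03 m)² = 3.359e-05 m²
R₂ = (2.53×10^-8)(0.599)/(3.359e-05) = 4.511×10^-4 Ω
R = R₁ + R₂ = 0.001601 Ω
P = I²R = (1.96)² × 0.001601 = 0.00615 W

0.00615 W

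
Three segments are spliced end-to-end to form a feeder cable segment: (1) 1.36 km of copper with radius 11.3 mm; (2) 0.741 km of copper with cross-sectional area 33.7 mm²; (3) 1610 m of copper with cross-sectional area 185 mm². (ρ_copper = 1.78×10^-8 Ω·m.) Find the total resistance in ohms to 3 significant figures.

0.607 Ω

Seg 1: A = πr² = π(1.1300e-02 m)² = 4.011e-04 m²
R_1 = (1.78×10^-8)(1360)/(4.011e-04) = 0.06035 Ω
Seg 2: A = 33.7 mm² = 3.370e-05 m²
R_2 = (1.78×10^-8)(741)/(3.370e-05) = 0.3914 Ω
Seg 3: A = 185 mm² = 1.850e-04 m²
R_3 = (1.78×10^-8)(1610)/(1.850e-04) = 0.1549 Ω
R_total = R_1 + R_2 + R_3 = 0.607 Ω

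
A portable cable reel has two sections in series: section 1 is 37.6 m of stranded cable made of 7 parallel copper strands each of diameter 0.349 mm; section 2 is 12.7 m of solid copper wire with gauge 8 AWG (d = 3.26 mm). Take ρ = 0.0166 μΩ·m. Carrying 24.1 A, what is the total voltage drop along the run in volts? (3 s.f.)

23.1 V

ρ = 0.0166 μΩ·m = 1.66×10^-8 Ω·m
Section 1: A_strand = π(1.7450e-04)² = 9.566e-08 m²; R₁ = ρL/(N·A_s) = (1.66×10^-8)(37.6)/(7×9.566e-08) = 0.9321 Ω
Section 2: A = π(3.26/2 mm)² = π(1.6300e-03 m)² = 8.347e-06 m²
R₂ = (1.66×10^-8)(12.7)/(8.347e-06) = 0.02526 Ω
R = R₁ + R₂ = 0.9573 Ω
V = IR = 24.1 × 0.9573 = 23.1 V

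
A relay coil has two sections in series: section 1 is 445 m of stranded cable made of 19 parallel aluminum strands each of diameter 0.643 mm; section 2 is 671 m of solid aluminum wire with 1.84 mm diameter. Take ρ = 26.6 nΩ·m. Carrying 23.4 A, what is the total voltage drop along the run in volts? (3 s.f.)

ρ = 26.6 nΩ·m = 2.66×10^-8 Ω·m
Section 1: A_strand = π(3.2150e-04)² = 3.247e-07 m²; R₁ = ρL/(N·A_s) = (2.66×10^-8)(445)/(19×3.247e-07) = 1.919 Ω
Section 2: A = π(d/2)² = π(9.2000e-04 m)² = 2.659e-06 m²
R₂ = (2.66×10^-8)(671)/(2.659e-06) = 6.712 Ω
R = R₁ + R₂ = 8.631 Ω
V = IR = 23.4 × 8.631 = 202 V

202 V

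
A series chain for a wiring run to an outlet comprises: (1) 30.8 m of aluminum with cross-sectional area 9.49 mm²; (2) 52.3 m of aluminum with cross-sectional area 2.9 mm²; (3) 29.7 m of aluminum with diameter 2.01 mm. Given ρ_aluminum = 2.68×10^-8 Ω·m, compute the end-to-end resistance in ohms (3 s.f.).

0.821 Ω

Seg 1: A = 9.49 mm² = 9.490e-06 m²
R_1 = (2.68×10^-8)(30.8)/(9.490e-06) = 0.08698 Ω
Seg 2: A = 2.9 mm² = 2.900e-06 m²
R_2 = (2.68×10^-8)(52.3)/(2.900e-06) = 0.4833 Ω
Seg 3: A = π(d/2)² = π(1.0050e-03 m)² = 3.173e-06 m²
R_3 = (2.68×10^-8)(29.7)/(3.173e-06) = 0.2508 Ω
R_total = R_1 + R_2 + R_3 = 0.821 Ω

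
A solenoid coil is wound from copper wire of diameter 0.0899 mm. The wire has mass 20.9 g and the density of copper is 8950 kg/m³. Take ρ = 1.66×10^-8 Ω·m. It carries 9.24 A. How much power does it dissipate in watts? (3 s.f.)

A = π(d/2)² = π(4.4950e-05 m)² = 6.3476e-09 m²
L = m/(density·A) = 0.0209/(8950×6.3476e-09) = 367.9 m
R = ρL/A = (1.66×10^-8)(367.9)/(6.3476e-09) = 962.1 Ω
P = I²R = (9.24)² × 962.1 = 82100 W

82100 W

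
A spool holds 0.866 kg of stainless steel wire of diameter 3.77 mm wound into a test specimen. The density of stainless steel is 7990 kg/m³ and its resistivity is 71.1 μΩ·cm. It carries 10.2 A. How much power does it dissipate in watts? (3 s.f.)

ρ = 71.1 μΩ·cm = 7.11×10^-7 Ω·m
A = π(d/2)² = π(1.8850e-03 m)² = 1.1163e-05 m²
L = m/(density·A) = 0.866/(7990×1.1163e-05) = 9.71 m
R = ρL/A = (7.11×10^-7)(9.71)/(1.1163e-05) = 0.6184 Ω
P = I²R = (10.2)² × 0.6184 = 64.3 W

64.3 W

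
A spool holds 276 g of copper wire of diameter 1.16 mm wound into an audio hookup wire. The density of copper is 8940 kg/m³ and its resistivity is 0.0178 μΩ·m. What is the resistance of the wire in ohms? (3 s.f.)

0.492 Ω

ρ = 0.0178 μΩ·m = 1.78×10^-8 Ω·m
A = π(d/2)² = π(5.8000e-04 m)² = 1.0568e-06 m²
L = m/(density·A) = 0.276/(8940×1.0568e-06) = 29.21 m
R = ρL/A = (1.78×10^-8)(29.21)/(1.0568e-06) = 0.492 Ω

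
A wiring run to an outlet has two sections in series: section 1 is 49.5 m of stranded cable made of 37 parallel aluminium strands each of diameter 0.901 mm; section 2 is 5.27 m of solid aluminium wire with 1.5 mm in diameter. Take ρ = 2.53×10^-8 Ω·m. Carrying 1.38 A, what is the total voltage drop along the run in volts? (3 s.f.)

Section 1: A_strand = π(4.5050e-04)² = 6.376e-07 m²; R₁ = ρL/(N·A_s) = (2.53×10^-8)(49.5)/(37×6.376e-07) = 0.05309 Ω
Section 2: A = π(d/2)² = π(7.5000e-04 m)² = 1.767e-06 m²
R₂ = (2.53×10^-8)(5.27)/(1.767e-06) = 0.07545 Ω
R = R₁ + R₂ = 0.1285 Ω
V = IR = 1.38 × 0.1285 = 0.177 V

0.177 V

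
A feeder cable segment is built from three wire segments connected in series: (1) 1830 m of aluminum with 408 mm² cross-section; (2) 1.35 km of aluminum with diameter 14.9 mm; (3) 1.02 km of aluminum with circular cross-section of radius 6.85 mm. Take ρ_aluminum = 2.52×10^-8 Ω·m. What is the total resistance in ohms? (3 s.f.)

Seg 1: A = 408 mm² = 4.080e-04 m²
R_1 = (2.52×10^-8)(1830)/(4.080e-04) = 0.113 Ω
Seg 2: A = π(d/2)² = π(7.4500e-03 m)² = 1.744e-04 m²
R_2 = (2.52×10^-8)(1350)/(1.744e-04) = 0.1951 Ω
Seg 3: A = πr² = π(6.8500e-03 m)² = 1.474e-04 m²
R_3 = (2.52×10^-8)(1020)/(1.474e-04) = 0.1744 Ω
R_total = R_1 + R_2 + R_3 = 0.483 Ω

0.483 Ω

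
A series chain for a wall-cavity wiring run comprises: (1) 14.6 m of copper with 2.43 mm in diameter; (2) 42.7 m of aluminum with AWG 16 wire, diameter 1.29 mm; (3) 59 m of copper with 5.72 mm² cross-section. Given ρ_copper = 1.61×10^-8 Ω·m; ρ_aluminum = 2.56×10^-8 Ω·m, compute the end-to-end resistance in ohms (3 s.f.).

Seg 1: A = π(d/2)² = π(1.2150e-03 m)² = 4.638e-06 m²
R_1 = (1.61×10^-8)(14.6)/(4.638e-06) = 0.05068 Ω
Seg 2: A = π(1.29/2 mm)² = π(6.4500e-04 m)² = 1.307e-06 m²
R_2 = (2.56×10^-8)(42.7)/(1.307e-06) = 0.8364 Ω
Seg 3: A = 5.72 mm² = 5.720e-06 m²
R_3 = (1.61×10^-8)(59)/(5.720e-06) = 0.1661 Ω
R_total = R_1 + R_2 + R_3 = 1.05 Ω

1.05 Ω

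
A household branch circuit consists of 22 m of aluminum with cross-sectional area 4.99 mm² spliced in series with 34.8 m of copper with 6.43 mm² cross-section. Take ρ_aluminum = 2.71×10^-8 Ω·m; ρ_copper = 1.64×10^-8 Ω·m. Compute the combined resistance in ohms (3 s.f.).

Segment 1: A = 4.99 mm² = 4.990e-06 m²
R₁ = ρL/A = (2.71×10^-8)(22)/(4.990e-06) = 0.1195 Ω
Segment 2: A = 6.43 mm² = 6.430e-06 m²
R₂ = (1.64×10^-8)(34.8)/(6.430e-06) = 0.08876 Ω
R = R₁ + R₂ = 0.208 Ω

0.208 Ω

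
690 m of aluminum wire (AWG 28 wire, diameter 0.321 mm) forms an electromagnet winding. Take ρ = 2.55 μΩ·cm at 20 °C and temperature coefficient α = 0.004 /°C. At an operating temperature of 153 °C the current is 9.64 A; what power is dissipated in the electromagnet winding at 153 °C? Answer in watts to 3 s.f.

ρ = 2.55 μΩ·cm = 2.55×10^-8 Ω·m
A = π(0.321/2 mm)² = π(1.6050e-04 m)² = 8.093e-08 m²
R₍20₎ = ρL/A = (2.55×10^-8)(690)/(8.093e-08) = 217.4 Ω
R₍153₎ = R₍20₎(1 + αΔT) = 217.4 × (1 + 0.004×133) = 333.1 Ω
P = I²R = (9.64)² × 333.1 = 31000 W

31000 W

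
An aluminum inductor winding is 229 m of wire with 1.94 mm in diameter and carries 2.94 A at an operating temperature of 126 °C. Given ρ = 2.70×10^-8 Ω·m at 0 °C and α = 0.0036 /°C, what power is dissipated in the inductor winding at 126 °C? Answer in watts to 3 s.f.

A = π(d/2)² = π(9.7000e-04 m)² = 2.956e-06 m²
R₍0₎ = ρL/A = (2.70×10^-8)(229)/(2.956e-06) = 2.092 Ω
R₍126₎ = R₍0₎(1 + αΔT) = 2.092 × (1 + 0.0036×126) = 3.041 Ω
P = I²R = (2.94)² × 3.041 = 26.3 W

26.3 W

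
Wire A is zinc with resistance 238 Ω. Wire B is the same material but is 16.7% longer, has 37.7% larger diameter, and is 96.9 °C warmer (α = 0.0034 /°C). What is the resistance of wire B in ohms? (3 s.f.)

195 Ω

R ∝ ρL/d² with ρ ∝ (1+αΔT), so R_B/R_A = (1 + 16.7/100) × (1 + 37.7/100)⁻² × (1 + 0.0034×96.9)
= 1.167 × 0.5274 × 1.329 = 0.8182
R_B = 0.8182 × 238 = 195 Ω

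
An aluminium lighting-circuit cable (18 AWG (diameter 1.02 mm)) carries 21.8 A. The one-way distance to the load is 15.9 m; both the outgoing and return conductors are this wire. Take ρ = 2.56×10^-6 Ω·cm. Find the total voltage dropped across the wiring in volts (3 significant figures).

ρ = 2.56×10^-6 Ω·cm = 2.56×10^-8 Ω·m
A = π(1.02/2 mm)² = π(5.1000e-04 m)² = 8.171e-07 m²
Total conductor length (both ways) L = 2 × 15.9 = 31.8 m
R = ρL/A = (2.56×10^-8)(31.8)/(8.171e-07) = 0.9963 Ω
V = IR = 21.8 × 0.9963 = 21.7 V

21.7 V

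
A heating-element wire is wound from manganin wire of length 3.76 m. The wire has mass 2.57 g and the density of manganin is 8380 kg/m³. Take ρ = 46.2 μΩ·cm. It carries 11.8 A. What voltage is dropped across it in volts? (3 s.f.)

251 V

ρ = 46.2 μΩ·cm = 4.62×10^-7 Ω·m
A = m/(density·L) = 0.00257/(8380×3.76) = 8.1565e-08 m²
R = ρL/A = (4.62×10^-7)(3.76)/(8.1565e-08) = 21.3 Ω
V = IR = 11.8 × 21.3 = 251 V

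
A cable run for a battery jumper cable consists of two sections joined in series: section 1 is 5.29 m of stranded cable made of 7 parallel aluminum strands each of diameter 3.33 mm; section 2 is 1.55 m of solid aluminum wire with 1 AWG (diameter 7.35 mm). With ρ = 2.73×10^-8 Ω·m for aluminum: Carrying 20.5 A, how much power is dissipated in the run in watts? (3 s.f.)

1.41 W

Section 1: A_strand = π(1.6650e-03)² = 8.709e-06 m²; R₁ = ρL/(N·A_s) = (2.73×10^-8)(5.29)/(7×8.709e-06) = 0.002369 Ω
Section 2: A = π(7.35/2 mm)² = π(3.6750e-03 m)² = 4.243e-05 m²
R₂ = (2.73×10^-8)(1.55)/(4.243e-05) = 9.973×10^-4 Ω
R = R₁ + R₂ = 0.003366 Ω
P = I²R = (20.5)² × 0.003366 = 1.41 W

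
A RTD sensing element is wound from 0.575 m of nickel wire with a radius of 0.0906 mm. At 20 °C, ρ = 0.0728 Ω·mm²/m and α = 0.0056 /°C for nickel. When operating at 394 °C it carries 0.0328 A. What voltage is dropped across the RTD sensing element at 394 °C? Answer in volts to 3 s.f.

0.165 V

ρ = 0.0728 Ω·mm²/m = 7.28×10^-8 Ω·m
A = πr² = π(9.0600e-05 m)² = 2.579e-08 m²
R₍20₎ = ρL/A = (7.28×10^-8)(0.575)/(2.579e-08) = 1.623 Ω
R₍394₎ = R₍20₎(1 + αΔT) = 1.623 × (1 + 0.0056×374) = 5.023 Ω
V = IR = 0.0328 × 5.023 = 0.165 V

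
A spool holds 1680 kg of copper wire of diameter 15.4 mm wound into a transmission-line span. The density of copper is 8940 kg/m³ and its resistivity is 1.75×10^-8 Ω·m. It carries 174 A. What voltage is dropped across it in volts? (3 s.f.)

16.5 V

A = π(d/2)² = π(7.7000e-03 m)² = 1.8627e-04 m²
L = m/(density·A) = 1680/(8940×1.8627e-04) = 1009 m
R = ρL/A = (1.75×10^-8)(1009)/(1.8627e-04) = 0.09479 Ω
V = IR = 174 × 0.09479 = 16.5 V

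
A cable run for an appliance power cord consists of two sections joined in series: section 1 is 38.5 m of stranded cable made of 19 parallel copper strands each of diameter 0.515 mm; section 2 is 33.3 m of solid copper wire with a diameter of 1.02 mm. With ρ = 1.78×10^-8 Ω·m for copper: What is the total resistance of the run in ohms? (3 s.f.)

Section 1: A_strand = π(2.5750e-04)² = 2.083e-07 m²; R₁ = ρL/(N·A_s) = (1.78×10^-8)(38.5)/(19×2.083e-07) = 0.1732 Ω
Section 2: A = π(d/2)² = π(5.1000e-04 m)² = 8.171e-07 m²
R₂ = (1.78×10^-8)(33.3)/(8.171e-07) = 0.7254 Ω
R = R₁ + R₂ = 0.899 Ω

0.899 Ω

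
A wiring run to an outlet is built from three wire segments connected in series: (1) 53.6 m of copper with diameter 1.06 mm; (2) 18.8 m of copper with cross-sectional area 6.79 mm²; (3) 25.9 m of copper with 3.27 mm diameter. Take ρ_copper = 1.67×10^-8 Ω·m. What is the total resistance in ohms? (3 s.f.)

1.11 Ω

Seg 1: A = π(d/2)² = π(5.3000e-04 m)² = 8.825e-07 m²
R_1 = (1.67×10^-8)(53.6)/(8.825e-07) = 1.014 Ω
Seg 2: A = 6.79 mm² = 6.790e-06 m²
R_2 = (1.67×10^-8)(18.8)/(6.790e-06) = 0.04624 Ω
Seg 3: A = π(d/2)² = π(1.6350e-03 m)² = 8.398e-06 m²
R_3 = (1.67×10^-8)(25.9)/(8.398e-06) = 0.0515 Ω
R_total = R_1 + R_2 + R_3 = 1.11 Ω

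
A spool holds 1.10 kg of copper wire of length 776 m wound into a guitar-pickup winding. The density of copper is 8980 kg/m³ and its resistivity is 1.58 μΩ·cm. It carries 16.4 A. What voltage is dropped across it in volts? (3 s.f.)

1270 V

ρ = 1.58 μΩ·cm = 1.58×10^-8 Ω·m
A = m/(density·L) = 1.1/(8980×776) = 1.5785e-07 m²
R = ρL/A = (1.58×10^-8)(776)/(1.5785e-07) = 77.67 Ω
V = IR = 16.4 × 77.67 = 1270 V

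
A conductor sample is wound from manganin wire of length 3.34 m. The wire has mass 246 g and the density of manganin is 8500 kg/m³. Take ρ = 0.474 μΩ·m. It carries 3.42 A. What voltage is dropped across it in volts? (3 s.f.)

ρ = 0.474 μΩ·m = 4.74×10^-7 Ω·m
A = m/(density·L) = 0.246/(8500×3.34) = 8.6650e-06 m²
R = ρL/A = (4.74×10^-7)(3.34)/(8.6650e-06) = 0.1827 Ω
V = IR = 3.42 × 0.1827 = 0.625 V

0.625 V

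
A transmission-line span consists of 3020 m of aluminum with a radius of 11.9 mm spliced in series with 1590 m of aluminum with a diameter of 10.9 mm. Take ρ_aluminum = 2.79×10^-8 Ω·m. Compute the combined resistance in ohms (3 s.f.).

Segment 1: A = πr² = π(1.1900e-02 m)² = 4.449e-04 m²
R₁ = ρL/A = (2.79×10^-8)(3020)/(4.449e-04) = 0.1894 Ω
Segment 2: A = π(d/2)² = π(5.4500e-03 m)² = 9.331e-05 m²
R₂ = (2.79×10^-8)(1590)/(9.331e-05) = 0.4754 Ω
R = R₁ + R₂ = 0.665 Ω

0.665 Ω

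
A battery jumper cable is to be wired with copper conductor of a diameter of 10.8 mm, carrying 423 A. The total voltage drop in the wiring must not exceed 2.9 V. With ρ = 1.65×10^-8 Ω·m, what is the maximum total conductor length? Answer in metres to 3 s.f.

A = π(d/2)² = π(5.4000e-03 m)² = 9.161e-05 m²
L_max = V_max·A/(1·ρI) = (2.9)(9.161e-05)/(1.65×10^-8×423) = 38.1 m

38.1 m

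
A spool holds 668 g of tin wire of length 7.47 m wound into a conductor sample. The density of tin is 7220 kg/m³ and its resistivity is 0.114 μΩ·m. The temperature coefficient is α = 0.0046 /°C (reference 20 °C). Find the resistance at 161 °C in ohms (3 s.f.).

ρ = 0.114 μΩ·m = 1.14×10^-7 Ω·m
A = m/(density·L) = 0.668/(7220×7.47) = 1.2386e-05 m²
R = ρL/A = (1.14×10^-7)(7.47)/(1.2386e-05) = 0.06876 Ω
R(161 °C) = 0.06876 × (1 + 0.0046×141) = 0.113 Ω

0.113 Ω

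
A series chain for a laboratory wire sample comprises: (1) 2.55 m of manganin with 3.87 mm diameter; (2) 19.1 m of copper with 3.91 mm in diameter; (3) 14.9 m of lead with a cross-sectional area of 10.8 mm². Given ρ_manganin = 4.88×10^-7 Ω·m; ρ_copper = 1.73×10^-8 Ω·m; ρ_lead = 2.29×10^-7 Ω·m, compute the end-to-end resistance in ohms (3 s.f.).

Seg 1: A = π(d/2)² = π(1.9350e-03 m)² = 1.176e-05 m²
R_1 = (4.88×10^-7)(2.55)/(1.176e-05) = 0.1058 Ω
Seg 2: A = π(d/2)² = π(1.9550e-03 m)² = 1.201e-05 m²
R_2 = (1.73×10^-8)(19.1)/(1.201e-05) = 0.02752 Ω
Seg 3: A = 10.8 mm² = 1.080e-05 m²
R_3 = (2.29×10^-7)(14.9)/(1.080e-05) = 0.3159 Ω
R_total = R_1 + R_2 + R_3 = 0.449 Ω

0.449 Ω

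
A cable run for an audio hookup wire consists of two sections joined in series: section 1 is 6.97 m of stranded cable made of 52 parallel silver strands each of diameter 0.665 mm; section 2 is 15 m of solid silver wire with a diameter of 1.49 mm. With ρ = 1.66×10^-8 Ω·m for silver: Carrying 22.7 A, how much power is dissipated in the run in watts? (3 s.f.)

76.9 W

Section 1: A_strand = π(3.3250e-04)² = 3.473e-07 m²; R₁ = ρL/(N·A_s) = (1.66×10^-8)(6.97)/(52×3.473e-07) = 0.006406 Ω
Section 2: A = π(d/2)² = π(7.4500e-04 m)² = 1.744e-06 m²
R₂ = (1.66×10^-8)(15)/(1.744e-06) = 0.1428 Ω
R = R₁ + R₂ = 0.1492 Ω
P = I²R = (22.7)² × 0.1492 = 76.9 W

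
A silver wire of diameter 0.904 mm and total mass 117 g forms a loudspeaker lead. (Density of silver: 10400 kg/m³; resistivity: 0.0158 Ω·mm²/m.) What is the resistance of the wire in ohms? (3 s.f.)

ρ = 0.0158 Ω·mm²/m = 1.58×10^-8 Ω·m
A = π(d/2)² = π(4.5200e-04 m)² = 6.4184e-07 m²
L = m/(density·A) = 0.117/(10400×6.4184e-07) = 17.53 m
R = ρL/A = (1.58×10^-8)(17.53)/(6.4184e-07) = 0.431 Ω

0.431 Ω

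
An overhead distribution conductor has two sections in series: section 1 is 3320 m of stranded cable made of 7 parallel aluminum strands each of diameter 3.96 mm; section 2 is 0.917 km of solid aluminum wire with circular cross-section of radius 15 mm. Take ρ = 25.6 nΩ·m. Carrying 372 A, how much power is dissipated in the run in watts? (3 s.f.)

1.41×10^5 W

ρ = 25.6 nΩ·m = 2.56×10^-8 Ω·m
Section 1: A_strand = π(1.9800e-03)² = 1.232e-05 m²; R₁ = ρL/(N·A_s) = (2.56×10^-8)(3320)/(7×1.232e-05) = 0.9858 Ω
Section 2: A = πr² = π(1.5000e-02 m)² = 7.069e-04 m²
R₂ = (2.56×10^-8)(917)/(7.069e-04) = 0.03321 Ω
R = R₁ + R₂ = 1.019 Ω
P = I²R = (372)² × 1.019 = 1.41×10^5 W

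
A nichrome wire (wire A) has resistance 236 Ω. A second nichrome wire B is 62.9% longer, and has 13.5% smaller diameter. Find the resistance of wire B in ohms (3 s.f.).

R ∝ L/d², so R_B/R_A = (1 + 62.9/100) × (1 − 13.5/100)⁻²
= 1.629 × 1.337 = 2.177
R_B = 2.177 × 236 = 514 Ω

514 Ω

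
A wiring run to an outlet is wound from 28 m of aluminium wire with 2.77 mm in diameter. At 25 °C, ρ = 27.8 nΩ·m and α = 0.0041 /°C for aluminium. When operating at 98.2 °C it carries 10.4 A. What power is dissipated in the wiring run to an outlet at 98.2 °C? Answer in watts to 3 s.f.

18.2 W

ρ = 27.8 nΩ·m = 2.78×10^-8 Ω·m
A = π(d/2)² = π(1.3850e-03 m)² = 6.026e-06 m²
R₍25₎ = ρL/A = (2.78×10^-8)(28)/(6.026e-06) = 0.1292 Ω
R₍98.2₎ = R₍25₎(1 + αΔT) = 0.1292 × (1 + 0.0041×73.2) = 0.1679 Ω
P = I²R = (10.4)² × 0.1679 = 18.2 W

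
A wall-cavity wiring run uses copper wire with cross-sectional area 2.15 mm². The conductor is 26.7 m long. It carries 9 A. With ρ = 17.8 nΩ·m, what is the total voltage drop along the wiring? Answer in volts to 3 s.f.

ρ = 17.8 nΩ·m = 1.78×10^-8 Ω·m
A = 2.15 mm² = 2.150e-06 m²
R = ρL/A = (1.78×10^-8)(26.7)/(2.150e-06) = 0.2211 Ω
V = IR = 9 × 0.2211 = 1.99 V

1.99 V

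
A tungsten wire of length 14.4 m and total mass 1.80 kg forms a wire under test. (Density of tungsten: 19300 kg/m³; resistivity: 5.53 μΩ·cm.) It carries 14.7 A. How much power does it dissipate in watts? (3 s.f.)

26.6 W

ρ = 5.53 μΩ·cm = 5.53×10^-8 Ω·m
A = m/(density·L) = 1.8/(19300×14.4) = 6.4767e-06 m²
R = ρL/A = (5.53×10^-8)(14.4)/(6.4767e-06) = 0.123 Ω
P = I²R = (14.7)² × 0.123 = 26.6 W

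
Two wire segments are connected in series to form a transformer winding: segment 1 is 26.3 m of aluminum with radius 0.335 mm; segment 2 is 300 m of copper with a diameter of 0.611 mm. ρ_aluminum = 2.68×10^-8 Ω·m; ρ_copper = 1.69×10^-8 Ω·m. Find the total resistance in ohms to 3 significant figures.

19.3 Ω

Segment 1: A = πr² = π(3.3500e-04 m)² = 3.526e-07 m²
R₁ = ρL/A = (2.68×10^-8)(26.3)/(3.526e-07) = 1.999 Ω
Segment 2: A = π(d/2)² = π(3.0550e-04 m)² = 2.932e-07 m²
R₂ = (1.69×10^-8)(300)/(2.932e-07) = 17.29 Ω
R = R₁ + R₂ = 19.3 Ω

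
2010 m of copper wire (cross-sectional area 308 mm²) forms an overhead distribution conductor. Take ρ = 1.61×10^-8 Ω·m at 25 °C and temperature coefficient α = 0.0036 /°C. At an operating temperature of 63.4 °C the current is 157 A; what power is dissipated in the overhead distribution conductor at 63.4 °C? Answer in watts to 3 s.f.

A = 308 mm² = 3.080e-04 m²
R₍25₎ = ρL/A = (1.61×10^-8)(2010)/(3.080e-04) = 0.1051 Ω
R₍63.4₎ = R₍25₎(1 + αΔT) = 0.1051 × (1 + 0.0036×38.4) = 0.1196 Ω
P = I²R = (157)² × 0.1196 = 2950 W

2950 W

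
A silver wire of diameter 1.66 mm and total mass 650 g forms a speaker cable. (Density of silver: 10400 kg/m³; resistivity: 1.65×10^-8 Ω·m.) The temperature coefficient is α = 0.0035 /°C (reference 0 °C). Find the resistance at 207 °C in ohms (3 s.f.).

0.380 Ω

A = π(d/2)² = π(8.3000e-04 m)² = 2.1642e-06 m²
L = m/(density·A) = 0.65/(10400×2.1642e-06) = 28.88 m
R = ρL/A = (1.65×10^-8)(28.88)/(2.1642e-06) = 0.2202 Ω
R(207 °C) = 0.2202 × (1 + 0.0035×207) = 0.380 Ω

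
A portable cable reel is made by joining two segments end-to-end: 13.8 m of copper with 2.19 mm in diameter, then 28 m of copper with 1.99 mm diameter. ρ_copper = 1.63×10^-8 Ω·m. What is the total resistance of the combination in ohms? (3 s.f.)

0.206 Ω

Segment 1: A = π(d/2)² = π(1.0950e-03 m)² = 3.767e-06 m²
R₁ = ρL/A = (1.63×10^-8)(13.8)/(3.767e-06) = 0.05972 Ω
Segment 2: A = π(d/2)² = π(9.9500e-04 m)² = 3.110e-06 m²
R₂ = (1.63×10^-8)(28)/(3.110e-06) = 0.1467 Ω
R = R₁ + R₂ = 0.206 Ω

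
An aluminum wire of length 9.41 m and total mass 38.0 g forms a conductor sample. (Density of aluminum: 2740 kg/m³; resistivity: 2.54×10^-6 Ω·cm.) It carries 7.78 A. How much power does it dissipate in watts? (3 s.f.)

ρ = 2.54×10^-6 Ω·cm = 2.54×10^-8 Ω·m
A = m/(density·L) = 0.038/(2740×9.41) = 1.4738e-06 m²
R = ρL/A = (2.54×10^-8)(9.41)/(1.4738e-06) = 0.1622 Ω
P = I²R = (7.78)² × 0.1622 = 9.82 W

9.82 W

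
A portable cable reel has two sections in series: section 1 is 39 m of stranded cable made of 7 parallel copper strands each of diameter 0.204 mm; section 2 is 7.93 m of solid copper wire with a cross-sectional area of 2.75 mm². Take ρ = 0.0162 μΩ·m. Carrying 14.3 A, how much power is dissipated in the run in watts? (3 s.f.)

ρ = 0.0162 μΩ·m = 1.62×10^-8 Ω·m
Section 1: A_strand = π(1.0200e-04)² = 3.269e-08 m²; R₁ = ρL/(N·A_s) = (1.62×10^-8)(39)/(7×3.269e-08) = 2.761 Ω
Section 2: A = 2.75 mm² = 2.750e-06 m²
R₂ = (1.62×10^-8)(7.93)/(2.750e-06) = 0.04671 Ω
R = R₁ + R₂ = 2.808 Ω
P = I²R = (14.3)² × 2.808 = 574 W

574 W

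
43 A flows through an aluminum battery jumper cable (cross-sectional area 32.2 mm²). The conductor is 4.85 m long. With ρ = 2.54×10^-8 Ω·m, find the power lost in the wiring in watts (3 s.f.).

A = 32.2 mm² = 3.220e-05 m²
R = ρL/A = (2.54×10^-8)(4.85)/(3.220e-05) = 0.003826 Ω
P = I²R = (43)² × 0.003826 = 7.07 W

7.07 W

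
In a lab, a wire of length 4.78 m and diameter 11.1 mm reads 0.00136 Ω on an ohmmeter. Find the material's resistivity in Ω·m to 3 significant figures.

A = π(d/2)² = π(5.5500e-03 m)² = 9.677e-05 m²
ρ = RA/L = (0.00136)(9.677e-05)/(4.78) = 2.75×10^-8 Ω·m

2.75×10^-8 Ω·m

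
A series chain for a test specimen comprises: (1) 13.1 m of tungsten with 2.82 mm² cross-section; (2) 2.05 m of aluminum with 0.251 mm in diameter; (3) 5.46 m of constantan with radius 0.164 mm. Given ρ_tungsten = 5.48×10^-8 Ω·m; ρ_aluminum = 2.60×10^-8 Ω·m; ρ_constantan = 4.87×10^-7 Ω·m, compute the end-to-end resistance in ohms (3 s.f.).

Seg 1: A = 2.82 mm² = 2.820e-06 m²
R_1 = (5.48×10^-8)(13.1)/(2.820e-06) = 0.2546 Ω
Seg 2: A = π(d/2)² = π(1.2550e-04 m)² = 4.948e-08 m²
R_2 = (2.60×10^-8)(2.05)/(4.948e-08) = 1.077 Ω
Seg 3: A = πr² = π(1.6400e-04 m)² = 8.450e-08 m²
R_3 = (4.87×10^-7)(5.46)/(8.450e-08) = 31.47 Ω
R_total = R_1 + R_2 + R_3 = 32.8 Ω

32.8 Ω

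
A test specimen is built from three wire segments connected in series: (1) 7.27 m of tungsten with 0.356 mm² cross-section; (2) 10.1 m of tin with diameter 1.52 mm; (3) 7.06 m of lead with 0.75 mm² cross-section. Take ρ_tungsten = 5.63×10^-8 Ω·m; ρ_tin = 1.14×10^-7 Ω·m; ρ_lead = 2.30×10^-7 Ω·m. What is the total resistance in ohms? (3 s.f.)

Seg 1: A = 0.356 mm² = 3.560e-07 m²
R_1 = (5.63×10^-8)(7.27)/(3.560e-07) = 1.15 Ω
Seg 2: A = π(d/2)² = π(7.6000e-04 m)² = 1.815e-06 m²
R_2 = (1.14×10^-7)(10.1)/(1.815e-06) = 0.6345 Ω
Seg 3: A = 0.75 mm² = 7.500e-07 m²
R_3 = (2.30×10^-7)(7.06)/(7.500e-07) = 2.165 Ω
R_total = R_1 + R_2 + R_3 = 3.95 Ω

3.95 Ω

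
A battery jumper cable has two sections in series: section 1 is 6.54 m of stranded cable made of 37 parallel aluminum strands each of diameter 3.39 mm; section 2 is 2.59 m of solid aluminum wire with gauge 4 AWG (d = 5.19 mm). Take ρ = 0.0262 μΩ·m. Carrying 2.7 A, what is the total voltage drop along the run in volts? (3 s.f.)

ρ = 0.0262 μΩ·m = 2.62×10^-8 Ω·m
Section 1: A_strand = π(1.6950e-03)² = 9.026e-06 m²; R₁ = ρL/(N·A_s) = (2.62×10^-8)(6.54)/(37×9.026e-06) = 5.131×10^-4 Ω
Section 2: A = π(5.19/2 mm)² = π(2.5950e-03 m)² = 2.116e-05 m²
R₂ = (2.62×10^-8)(2.59)/(2.116e-05) = 0.003208 Ω
R = R₁ + R₂ = 0.003721 Ω
V = IR = 2.7 × 0.003721 = 0.0100 V

0.0100 V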